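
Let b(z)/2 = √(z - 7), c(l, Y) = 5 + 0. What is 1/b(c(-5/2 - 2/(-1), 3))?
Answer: -I*√2/4 ≈ -0.35355*I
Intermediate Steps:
c(l, Y) = 5
b(z) = 2*√(-7 + z) (b(z) = 2*√(z - 7) = 2*√(-7 + z))
1/b(c(-5/2 - 2/(-1), 3)) = 1/(2*√(-7 + 5)) = 1/(2*√(-2)) = 1/(2*(I*√2)) = 1/(2*I*√2) = -I*√2/4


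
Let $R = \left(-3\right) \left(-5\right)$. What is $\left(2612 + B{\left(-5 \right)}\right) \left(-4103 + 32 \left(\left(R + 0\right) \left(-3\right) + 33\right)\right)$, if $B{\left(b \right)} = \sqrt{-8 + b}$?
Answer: $-11720044 - 4487 i \sqrt{13} \approx -1.172 \cdot 10^{7} - 16178.0 i$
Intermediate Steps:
$R = 15$
$\left(2612 + B{\left(-5 \right)}\right) \left(-4103 + 32 \left(\left(R + 0\right) \left(-3\right) + 33\right)\right) = \left(2612 + \sqrt{-8 - 5}\right) \left(-4103 + 32 \left(\left(15 + 0\right) \left(-3\right) + 33\right)\right) = \left(2612 + \sqrt{-13}\right) \left(-4103 + 32 \left(15 \left(-3\right) + 33\right)\right) = \left(2612 + i \sqrt{13}\right) \left(-4103 + 32 \left(-45 + 33\right)\right) = \left(2612 + i \sqrt{13}\right) \left(-4103 + 32 \left(-12\right)\right) = \left(2612 + i \sqrt{13}\right) \left(-4103 - 384\right) = \left(2612 + i \sqrt{13}\right) \left(-4487\right) = -11720044 - 4487 i \sqrt{13}$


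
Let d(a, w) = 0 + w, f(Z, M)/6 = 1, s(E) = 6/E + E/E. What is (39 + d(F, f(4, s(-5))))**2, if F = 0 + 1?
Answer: 2025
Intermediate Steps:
s(E) = 1 + 6/E (s(E) = 6/E + 1 = 1 + 6/E)
f(Z, M) = 6 (f(Z, M) = 6*1 = 6)
F = 1
d(a, w) = w
(39 + d(F, f(4, s(-5))))**2 = (39 + 6)**2 = 45**2 = 2025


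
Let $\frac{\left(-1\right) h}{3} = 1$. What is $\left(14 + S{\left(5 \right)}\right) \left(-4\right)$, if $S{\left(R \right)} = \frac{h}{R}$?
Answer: $- \frac{268}{5} \approx -53.6$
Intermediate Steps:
$h = -3$ ($h = \left(-3\right) 1 = -3$)
$S{\left(R \right)} = - \frac{3}{R}$
$\left(14 + S{\left(5 \right)}\right) \left(-4\right) = \left(14 - \frac{3}{5}\right) \left(-4\right) = \frac{67}{5} \left(-4\right) = - \frac{268}{5}$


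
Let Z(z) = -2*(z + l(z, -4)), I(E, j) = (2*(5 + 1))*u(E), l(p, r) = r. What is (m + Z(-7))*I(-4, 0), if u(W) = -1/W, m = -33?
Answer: -33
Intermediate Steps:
I(E, j) = -12/E (I(E, j) = (2*(5 + 1))*(-1/E) = (2*6)*(-1/E) = 12*(-1/E) = -12/E)
Z(z) = 8 - 2*z (Z(z) = -2*(z - 4) = -2*(-4 + z) = 8 - 2*z)
(m + Z(-7))*I(-4, 0) = (-33 + (8 - 2*(-7)))*(-12/(-4)) = (-33 + (8 + 14))*(-12*(-¼)) = (-33 + 22)*3 = -11*3 = -33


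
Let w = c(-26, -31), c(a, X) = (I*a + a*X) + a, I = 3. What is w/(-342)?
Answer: -39/19 ≈ -2.0526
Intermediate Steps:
c(a, X) = 4*a + X*a (c(a, X) = (3*a + a*X) + a = (3*a + X*a) + a = 4*a + X*a)
w = 702 (w = -26*(4 - 31) = -26*(-27) = 702)
w/(-342) = 702/(-342) = 702*(-1/342) = -39/19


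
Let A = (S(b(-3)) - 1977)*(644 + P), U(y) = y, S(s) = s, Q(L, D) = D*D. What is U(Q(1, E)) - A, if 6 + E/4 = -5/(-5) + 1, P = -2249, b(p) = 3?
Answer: -3168014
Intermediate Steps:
E = -16 (E = -24 + 4*(-5/(-5) + 1) = -24 + 4*(-5*(-⅕) + 1) = -24 + 4*(1 + 1) = -24 + 4*2 = -24 + 8 = -16)
Q(L, D) = D²
A = 3168270 (A = (3 - 1977)*(644 - 2249) = -1974*(-1605) = 3168270)
U(Q(1, E)) - A = (-16)² - 1*3168270 = 256 - 3168270 = -3168014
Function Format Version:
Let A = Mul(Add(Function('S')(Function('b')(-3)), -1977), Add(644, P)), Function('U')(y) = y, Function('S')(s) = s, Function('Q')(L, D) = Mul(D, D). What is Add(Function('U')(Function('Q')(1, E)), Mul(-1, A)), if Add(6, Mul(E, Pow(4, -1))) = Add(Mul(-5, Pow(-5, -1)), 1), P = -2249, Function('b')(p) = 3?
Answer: -3168014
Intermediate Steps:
E = -16 (E = Add(-24, Mul(4, Add(Mul(-5, Pow(-5, -1)), 1))) = Add(-24, Mul(4, Add(Mul(-5, Rational(-1, 5)), 1))) = Add(-24, Mul(4, Add(1, 1))) = Add(-24, Mul(4, 2)) = Add(-24, 8) = -16)
Function('Q')(L, D) = Pow(D, 2)
A = 3168270 (A = Mul(Add(3, -1977), Add(644, -2249)) = Mul(-1974, -1605) = 3168270)
Add(Function('U')(Function('Q')(1, E)), Mul(-1, A)) = Add(Pow(-16, 2), Mul(-1, 3168270)) = Add(256, -3168270) = -3168014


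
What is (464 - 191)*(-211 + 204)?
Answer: -1911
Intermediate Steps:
(464 - 191)*(-211 + 204) = 273*(-7) = -1911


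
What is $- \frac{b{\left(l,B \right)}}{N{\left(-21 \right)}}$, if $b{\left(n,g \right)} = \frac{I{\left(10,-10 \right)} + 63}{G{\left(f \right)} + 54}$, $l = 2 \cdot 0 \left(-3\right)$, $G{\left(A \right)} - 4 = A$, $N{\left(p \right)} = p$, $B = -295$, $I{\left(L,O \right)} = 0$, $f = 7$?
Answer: $\frac{3}{65} \approx 0.046154$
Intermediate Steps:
$G{\left(A \right)} = 4 + A$
$l = 0$ ($l = 0 \left(-3\right) = 0$)
$b{\left(n,g \right)} = \frac{63}{65}$ ($b{\left(n,g \right)} = \frac{0 + 63}{\left(4 + 7\right) + 54} = \frac{63}{11 + 54} = \frac{63}{65}$)
$- \frac{b{\left(l,B \right)}}{N{\left(-21 \right)}} = - \frac{63}{65 \left(-21\right)} = - \frac{63 \left(-1\right)}{65 \cdot 21} = \left(-1\right) \left(- \frac{3}{65}\right) = \frac{3}{65}$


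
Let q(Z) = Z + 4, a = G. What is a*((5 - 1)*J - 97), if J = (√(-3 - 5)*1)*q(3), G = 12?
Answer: -1164 + 672*I*√2 ≈ -1164.0 + 950.35*I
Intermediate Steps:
a = 12
q(Z) = 4 + Z
J = 14*I*√2 (J = (√(-3 - 5)*1)*(4 + 3) = (√(-8)*1)*7 = ((2*I*√2)*1)*7 = (2*I*√2)*7 = 14*I*√2 ≈ 19.799*I)
a*((5 - 1)*J - 97) = 12*((5 - 1)*(14*I*√2) - 97) = 12*(4*(14*I*√2) - 97) = 12*(56*I*√2 - 97) = 12*(-97 + 56*I*√2) = -1164 + 672*I*√2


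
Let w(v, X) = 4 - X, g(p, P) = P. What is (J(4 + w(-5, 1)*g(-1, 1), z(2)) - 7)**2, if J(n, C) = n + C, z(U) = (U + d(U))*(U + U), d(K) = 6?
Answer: 1024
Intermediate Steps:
z(U) = 2*U*(6 + U) (z(U) = (U + 6)*(U + U) = (6 + U)*(2*U) = 2*U*(6 + U))
J(n, C) = C + n
(J(4 + w(-5, 1)*g(-1, 1), z(2)) - 7)**2 = ((2*2*(6 + 2) + (4 + (4 - 1*1)*1)) - 7)**2 = ((2*2*8 + (4 + (4 - 1)*1)) - 7)**2 = ((32 + (4 + 3*1)) - 7)**2 = ((32 + (4 + 3)) - 7)**2 = ((32 + 7) - 7)**2 = (39 - 7)**2 = 32**2 = 1024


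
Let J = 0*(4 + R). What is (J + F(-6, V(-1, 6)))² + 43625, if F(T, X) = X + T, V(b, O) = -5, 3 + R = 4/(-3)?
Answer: 43746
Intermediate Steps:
R = -13/3 (R = -3 + 4/(-3) = -3 + 4*(-⅓) = -3 - 4/3 = -13/3 ≈ -4.3333)
J = 0 (J = 0*(4 - 13/3) = 0*(-⅓) = 0)
F(T, X) = T + X
(J + F(-6, V(-1, 6)))² + 43625 = (0 + (-6 - 5))² + 43625 = (0 - 11)² + 43625 = (-11)² + 43625 = 121 + 43625 = 43746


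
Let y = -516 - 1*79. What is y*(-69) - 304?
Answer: 40751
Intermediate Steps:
y = -595 (y = -516 - 79 = -595)
y*(-69) - 304 = -595*(-69) - 304 = 41055 - 304 = 40751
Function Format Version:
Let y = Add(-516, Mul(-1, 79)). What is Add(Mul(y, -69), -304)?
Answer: 40751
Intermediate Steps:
y = -595 (y = Add(-516, -79) = -595)
Add(Mul(y, -69), -304) = Add(Mul(-595, -69), -304) = Add(41055, -304) = 40751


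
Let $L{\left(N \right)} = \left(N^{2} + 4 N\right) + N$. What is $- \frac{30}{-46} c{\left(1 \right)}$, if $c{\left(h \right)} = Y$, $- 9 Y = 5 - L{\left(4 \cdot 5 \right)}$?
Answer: $\frac{825}{23} \approx 35.87$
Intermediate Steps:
$L{\left(N \right)} = N^{2} + 5 N$
$Y = 55$ ($Y = - \frac{5 - 4 \cdot 5 \left(5 + 4 \cdot 5\right)}{9} = - \frac{5 - 20 \left(5 + 20\right)}{9} = - \frac{5 - 20 \cdot 25}{9} = - \frac{5 - 500}{9} = \left(- \frac{1}{9}\right) \left(-495\right) = 55$)
$c{\left(h \right)} = 55$
$- \frac{30}{-46} c{\left(1 \right)} = - \frac{30}{-46} \cdot 55 = \left(-30\right) \left(- \frac{1}{46}\right) 55 = \frac{15}{23} \cdot 55 = \frac{825}{23}$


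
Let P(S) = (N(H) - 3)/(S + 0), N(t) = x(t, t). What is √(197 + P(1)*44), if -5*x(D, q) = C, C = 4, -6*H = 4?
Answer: √745/5 ≈ 5.4589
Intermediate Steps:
H = -⅔ (H = -⅙*4 = -⅔ ≈ -0.66667)
x(D, q) = -⅘ (x(D, q) = -⅕*4 = -⅘)
N(t) = -⅘
P(S) = -19/(5*S) (P(S) = (-⅘ - 3)/(S + 0) = -19/(5*S))
√(197 + P(1)*44) = √(197 - 19/5/1*44) = √(197 - 19/5*1*44) = √(197 - 19/5*44) = √(197 - 836/5) = √(149/5) = √745/5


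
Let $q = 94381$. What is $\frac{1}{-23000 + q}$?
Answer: $\frac{1}{71381} \approx 1.4009 \cdot 10^{-5}$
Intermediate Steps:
$\frac{1}{-23000 + q} = \frac{1}{-23000 + 94381} = \frac{1}{71381}$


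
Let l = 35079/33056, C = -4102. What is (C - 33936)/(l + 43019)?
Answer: -1257384128/1422071143 ≈ -0.88419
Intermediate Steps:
l = 35079/33056 (l = 35079*(1/33056) = 35079/33056 ≈ 1.0612)
(C - 33936)/(l + 43019) = (-4102 - 33936)/(35079/33056 + 43019) = -38038/1422071143/33056 = -38038*33056/1422071143 = -1257384128/1422071143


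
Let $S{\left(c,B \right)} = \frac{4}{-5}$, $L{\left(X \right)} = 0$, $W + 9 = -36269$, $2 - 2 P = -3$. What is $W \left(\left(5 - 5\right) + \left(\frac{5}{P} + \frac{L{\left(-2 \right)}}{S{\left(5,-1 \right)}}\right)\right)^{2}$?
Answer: $-145112$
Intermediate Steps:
$P = \frac{5}{2}$ ($P = 1 - - \frac{3}{2} = 1 + \frac{3}{2} = \frac{5}{2} \approx 2.5$)
$W = -36278$ ($W = -9 - 36269 = -36278$)
$S{\left(c,B \right)} = - \frac{4}{5}$ ($S{\left(c,B \right)} = 4 \left(- \frac{1}{5}\right) = - \frac{4}{5}$)
$W \left(\left(5 - 5\right) + \left(\frac{5}{P} + \frac{L{\left(-2 \right)}}{S{\left(5,-1 \right)}}\right)\right)^{2} = - 36278 \left(\left(5 - 5\right) + \left(\frac{5}{\frac{5}{2}} + \frac{0}{- \frac{4}{5}}\right)\right)^{2} = - 36278 \left(\left(5 - 5\right) + \left(5 \cdot \frac{2}{5} + 0 \left(- \frac{5}{4}\right)\right)\right)^{2} = - 36278 \left(0 + \left(2 + 0\right)\right)^{2} = - 36278 \left(0 + 2\right)^{2} = - 36278 \cdot 2^{2} = \left(-36278\right) 4 = -145112$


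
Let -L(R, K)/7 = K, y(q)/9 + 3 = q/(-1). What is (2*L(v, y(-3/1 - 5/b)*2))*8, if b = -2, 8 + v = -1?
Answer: 5040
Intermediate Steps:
v = -9 (v = -8 - 1 = -9)
y(q) = -27 - 9*q (y(q) = -27 + 9*(q/(-1)) = -27 + 9*(q*(-1)) = -27 + 9*(-q) = -27 - 9*q)
L(R, K) = -7*K
(2*L(v, y(-3/1 - 5/b)*2))*8 = (2*(-7*(-27 - 9*(-3/1 - 5/(-2)))*2))*8 = (2*(-7*(-27 - 9*(-3*1 - 5*(-1/2)))*2))*8 = (2*(-7*(-27 - 9*(-3 + 5/2))*2))*8 = (2*(-7*(-27 - 9*(-1/2))*2))*8 = (2*(-7*(-27 + 9/2)*2))*8 = (2*(-(-315)*2/2))*8 = (2*(-7*(-45)))*8 = (2*315)*8 = 630*8 = 5040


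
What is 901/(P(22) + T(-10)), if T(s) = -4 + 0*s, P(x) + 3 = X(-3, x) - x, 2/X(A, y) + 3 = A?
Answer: -2703/88 ≈ -30.716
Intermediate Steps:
X(A, y) = 2/(-3 + A)
P(x) = -10/3 - x (P(x) = -3 + (2/(-3 - 3) - x) = -3 + (2/(-6) - x) = -3 + (2*(-⅙) - x) = -3 + (-⅓ - x) = -10/3 - x)
T(s) = -4 (T(s) = -4 + 0 = -4)
901/(P(22) + T(-10)) = 901/((-10/3 - 1*22) - 4) = 901/((-10/3 - 22) - 4) = 901/(-76/3 - 4) = 901/(-88/3) = 901*(-3/88) = -2703/88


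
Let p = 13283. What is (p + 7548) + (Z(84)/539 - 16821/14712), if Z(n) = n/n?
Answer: 55058648467/2643256 ≈ 20830.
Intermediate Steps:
Z(n) = 1
(p + 7548) + (Z(84)/539 - 16821/14712) = (13283 + 7548) + (1/539 - 16821/14712) = 20831 + (1*(1/539) - 16821*1/14712) = 20831 + (1/539 - 5607/4904) = 20831 - 3017269/2643256 = 55058648467/2643256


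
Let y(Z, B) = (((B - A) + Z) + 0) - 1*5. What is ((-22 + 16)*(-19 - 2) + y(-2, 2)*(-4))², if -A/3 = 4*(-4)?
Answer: 114244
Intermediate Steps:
A = 48 (A = -12*(-4) = -3*(-16) = 48)
y(Z, B) = -53 + B + Z (y(Z, B) = (((B - 1*48) + Z) + 0) - 1*5 = (((B - 48) + Z) + 0) - 5 = (((-48 + B) + Z) + 0) - 5 = ((-48 + B + Z) + 0) - 5 = (-48 + B + Z) - 5 = -53 + B + Z)
((-22 + 16)*(-19 - 2) + y(-2, 2)*(-4))² = ((-22 + 16)*(-19 - 2) + (-53 + 2 - 2)*(-4))² = (-6*(-21) - 53*(-4))² = (126 + 212)² = 338² = 114244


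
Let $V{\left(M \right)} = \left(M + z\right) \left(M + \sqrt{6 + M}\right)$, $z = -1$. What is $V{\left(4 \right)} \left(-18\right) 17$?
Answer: $-3672 - 918 \sqrt{10} \approx -6575.0$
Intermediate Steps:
$V{\left(M \right)} = \left(-1 + M\right) \left(M + \sqrt{6 + M}\right)$ ($V{\left(M \right)} = \left(M - 1\right) \left(M + \sqrt{6 + M}\right) = \left(-1 + M\right) \left(M + \sqrt{6 + M}\right)$)
$V{\left(4 \right)} \left(-18\right) 17 = \left(4^{2} - 4 - \sqrt{6 + 4} + 4 \sqrt{6 + 4}\right) \left(-18\right) 17 = \left(16 - 4 - \sqrt{10} + 4 \sqrt{10}\right) \left(-18\right) 17 = \left(12 + 3 \sqrt{10}\right) \left(-18\right) 17 = \left(-216 - 54 \sqrt{10}\right) 17 = -3672 - 918 \sqrt{10}$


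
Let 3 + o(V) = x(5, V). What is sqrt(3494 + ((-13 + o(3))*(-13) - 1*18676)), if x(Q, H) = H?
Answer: I*sqrt(15013) ≈ 122.53*I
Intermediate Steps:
o(V) = -3 + V
sqrt(3494 + ((-13 + o(3))*(-13) - 1*18676)) = sqrt(3494 + ((-13 + (-3 + 3))*(-13) - 1*18676)) = sqrt(3494 + ((-13 + 0)*(-13) - 18676)) = sqrt(3494 + (-13*(-13) - 18676)) = sqrt(3494 + (169 - 18676)) = sqrt(3494 - 18507) = sqrt(-15013) = I*sqrt(15013)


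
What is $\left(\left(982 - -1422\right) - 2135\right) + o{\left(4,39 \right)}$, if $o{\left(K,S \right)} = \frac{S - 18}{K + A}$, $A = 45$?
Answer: $\frac{1886}{7} \approx 269.43$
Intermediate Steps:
$o{\left(K,S \right)} = \frac{-18 + S}{45 + K}$ ($o{\left(K,S \right)} = \frac{S - 18}{K + 45} = \frac{-18 + S}{45 + K}$)
$\left(\left(982 - -1422\right) - 2135\right) + o{\left(4,39 \right)} = \left(\left(982 - -1422\right) - 2135\right) + \frac{-18 + 39}{45 + 4} = \left(\left(982 + 1422\right) - 2135\right) + \frac{1}{49} \cdot 21 = \left(2404 - 2135\right) + \frac{1}{49} \cdot 21 = 269 + \frac{3}{7} = \frac{1886}{7}$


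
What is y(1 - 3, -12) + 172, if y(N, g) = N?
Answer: 170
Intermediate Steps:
y(1 - 3, -12) + 172 = (1 - 3) + 172 = -2 + 172 = 170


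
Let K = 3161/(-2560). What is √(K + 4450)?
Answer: √113888390/160 ≈ 66.699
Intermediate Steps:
K = -3161/2560 (K = 3161*(-1/2560) = -3161/2560 ≈ -1.2348)
√(K + 4450) = √(-3161/2560 + 4450) = √(11388839/2560) = √113888390/160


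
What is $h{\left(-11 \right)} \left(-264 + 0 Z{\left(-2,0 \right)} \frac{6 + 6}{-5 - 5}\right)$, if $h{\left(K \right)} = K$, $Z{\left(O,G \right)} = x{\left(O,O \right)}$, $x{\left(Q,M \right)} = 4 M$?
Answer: $2904$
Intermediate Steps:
$Z{\left(O,G \right)} = 4 O$
$h{\left(-11 \right)} \left(-264 + 0 Z{\left(-2,0 \right)} \frac{6 + 6}{-5 - 5}\right) = - 11 \left(-264 + 0 \cdot 4 \left(-2\right) \frac{6 + 6}{-5 - 5}\right) = - 11 \left(-264 + 0 \left(-8\right) \frac{12}{-10}\right) = - 11 \left(-264 + 0 \cdot 12 \left(- \frac{1}{10}\right)\right) = - 11 \left(-264 + 0 \left(- \frac{6}{5}\right)\right) = - 11 \left(-264 + 0\right) = \left(-11\right) \left(-264\right) = 2904$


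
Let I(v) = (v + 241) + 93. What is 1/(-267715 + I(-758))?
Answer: -1/268139 ≈ -3.7294e-6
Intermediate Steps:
I(v) = 334 + v (I(v) = (241 + v) + 93 = 334 + v)
1/(-267715 + I(-758)) = 1/(-267715 + (334 - 758)) = 1/(-267715 - 424) = 1/(-268139) = -1/268139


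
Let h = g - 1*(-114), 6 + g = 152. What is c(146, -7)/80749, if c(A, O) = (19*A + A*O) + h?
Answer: 2012/80749 ≈ 0.024917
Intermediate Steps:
g = 146 (g = -6 + 152 = 146)
h = 260 (h = 146 - 1*(-114) = 146 + 114 = 260)
c(A, O) = 260 + 19*A + A*O (c(A, O) = (19*A + A*O) + 260 = 260 + 19*A + A*O)
c(146, -7)/80749 = (260 + 19*146 + 146*(-7))/80749 = (260 + 2774 - 1022)*(1/80749) = 2012*(1/80749) = 2012/80749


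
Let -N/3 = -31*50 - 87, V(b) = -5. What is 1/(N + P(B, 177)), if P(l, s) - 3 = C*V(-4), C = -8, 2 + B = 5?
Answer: 1/4954 ≈ 0.00020186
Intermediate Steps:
B = 3 (B = -2 + 5 = 3)
P(l, s) = 43 (P(l, s) = 3 - 8*(-5) = 3 + 40 = 43)
N = 4911 (N = -3*(-31*50 - 87) = -3*(-1550 - 87) = -3*(-1637) = 4911)
1/(N + P(B, 177)) = 1/(4911 + 43) = 1/4954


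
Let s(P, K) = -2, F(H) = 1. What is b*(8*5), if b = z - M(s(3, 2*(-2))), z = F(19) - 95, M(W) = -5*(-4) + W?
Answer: -4480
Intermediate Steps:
M(W) = 20 + W
z = -94 (z = 1 - 95 = -94)
b = -112 (b = -94 - (20 - 2) = -94 - 1*18 = -94 - 18 = -112)
b*(8*5) = -896*5 = -112*40 = -4480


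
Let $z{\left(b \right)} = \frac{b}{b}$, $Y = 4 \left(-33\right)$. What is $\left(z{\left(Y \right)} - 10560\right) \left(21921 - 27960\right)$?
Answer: $63765801$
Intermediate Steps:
$Y = -132$
$z{\left(b \right)} = 1$
$\left(z{\left(Y \right)} - 10560\right) \left(21921 - 27960\right) = \left(1 - 10560\right) \left(21921 - 27960\right) = \left(-10559\right) \left(-6039\right) = 63765801$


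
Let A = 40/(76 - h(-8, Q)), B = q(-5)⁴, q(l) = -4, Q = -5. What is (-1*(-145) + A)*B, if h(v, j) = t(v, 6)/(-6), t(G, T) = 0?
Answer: 707840/19 ≈ 37255.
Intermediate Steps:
h(v, j) = 0 (h(v, j) = 0/(-6) = 0*(-⅙) = 0)
B = 256 (B = (-4)⁴ = 256)
A = 10/19 (A = 40/(76 - 1*0) = 40/(76 + 0) = 40/76 = 40*(1/76) = 10/19 ≈ 0.52632)
(-1*(-145) + A)*B = (-1*(-145) + 10/19)*256 = (145 + 10/19)*256 = (2765/19)*256 = 707840/19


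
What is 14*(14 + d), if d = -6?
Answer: 112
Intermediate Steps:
14*(14 + d) = 14*(14 - 6) = 14*8 = 112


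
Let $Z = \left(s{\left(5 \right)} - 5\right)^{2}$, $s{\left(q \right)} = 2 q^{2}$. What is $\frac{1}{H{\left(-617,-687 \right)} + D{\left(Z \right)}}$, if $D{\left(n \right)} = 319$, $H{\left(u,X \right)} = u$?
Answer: $- \frac{1}{298} \approx -0.0033557$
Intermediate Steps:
$Z = 2025$ ($Z = \left(2 \cdot 5^{2} - 5\right)^{2} = \left(2 \cdot 25 - 5\right)^{2} = \left(50 - 5\right)^{2} = 45^{2} = 2025$)
$\frac{1}{H{\left(-617,-687 \right)} + D{\left(Z \right)}} = \frac{1}{-617 + 319} = \frac{1}{-298} = - \frac{1}{298}$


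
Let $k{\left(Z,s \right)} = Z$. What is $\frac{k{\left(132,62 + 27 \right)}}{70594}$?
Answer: $\frac{66}{35297} \approx 0.0018698$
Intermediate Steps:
$\frac{k{\left(132,62 + 27 \right)}}{70594} = \frac{132}{70594} = 132 \cdot \frac{1}{70594} = \frac{66}{35297}$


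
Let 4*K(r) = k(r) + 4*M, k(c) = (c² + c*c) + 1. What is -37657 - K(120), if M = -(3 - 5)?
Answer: -179437/4 ≈ -44859.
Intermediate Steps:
M = 2 (M = -1*(-2) = 2)
k(c) = 1 + 2*c² (k(c) = (c² + c²) + 1 = 2*c² + 1 = 1 + 2*c²)
K(r) = 9/4 + r²/2 (K(r) = ((1 + 2*r²) + 4*2)/4 = ((1 + 2*r²) + 8)/4 = (9 + 2*r²)/4 = 9/4 + r²/2)
-37657 - K(120) = -37657 - (9/4 + (½)*120²) = -37657 - (9/4 + (½)*14400) = -37657 - (9/4 + 7200) = -37657 - 1*28809/4 = -37657 - 28809/4 = -179437/4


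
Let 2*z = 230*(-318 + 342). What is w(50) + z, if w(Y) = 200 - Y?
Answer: 2910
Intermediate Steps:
z = 2760 (z = (230*(-318 + 342))/2 = (230*24)/2 = (½)*5520 = 2760)
w(50) + z = (200 - 1*50) + 2760 = (200 - 50) + 2760 = 150 + 2760 = 2910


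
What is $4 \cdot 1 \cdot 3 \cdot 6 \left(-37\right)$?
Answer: $-2664$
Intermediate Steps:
$4 \cdot 1 \cdot 3 \cdot 6 \left(-37\right) = 4 \cdot 3 \cdot 6 \left(-37\right) = 4 \cdot 18 \left(-37\right) = 72 \left(-37\right) = -2664$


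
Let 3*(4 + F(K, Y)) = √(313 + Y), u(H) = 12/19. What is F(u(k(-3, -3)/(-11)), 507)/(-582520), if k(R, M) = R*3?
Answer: 1/145630 - √205/873780 ≈ -9.5194e-6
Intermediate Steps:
k(R, M) = 3*R
u(H) = 12/19 (u(H) = 12*(1/19) = 12/19)
F(K, Y) = -4 + √(313 + Y)/3
F(u(k(-3, -3)/(-11)), 507)/(-582520) = (-4 + √(313 + 507)/3)/(-582520) = (-4 + √820/3)*(-1/582520) = (-4 + (2*√205)/3)*(-1/582520) = (-4 + 2*√205/3)*(-1/582520) = 1/145630 - √205/873780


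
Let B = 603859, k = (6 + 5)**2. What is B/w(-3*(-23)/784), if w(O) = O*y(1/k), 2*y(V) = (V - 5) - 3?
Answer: -114568960352/66723 ≈ -1.7171e+6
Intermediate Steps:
k = 121 (k = 11**2 = 121)
y(V) = -4 + V/2 (y(V) = ((V - 5) - 3)/2 = ((-5 + V) - 3)/2 = (-8 + V)/2 = -4 + V/2)
w(O) = -967*O/242 (w(O) = O*(-4 + (1/2)/121) = O*(-4 + (1/2)*(1/121)) = O*(-4 + 1/242) = O*(-967/242) = -967*O/242)
B/w(-3*(-23)/784) = 603859/((-967*(-3*(-23))/(242*784))) = 603859/((-66723/(242*784))) = 603859/((-967/242*69/784)) = 603859/(-66723/189728) = 603859*(-189728/66723) = -114568960352/66723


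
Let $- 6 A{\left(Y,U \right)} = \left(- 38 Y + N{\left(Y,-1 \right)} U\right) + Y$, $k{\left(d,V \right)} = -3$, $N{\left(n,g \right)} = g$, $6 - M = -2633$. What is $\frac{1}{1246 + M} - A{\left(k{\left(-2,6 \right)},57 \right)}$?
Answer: $\frac{34966}{3885} \approx 9.0003$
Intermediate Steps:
$M = 2639$ ($M = 6 - -2633 = 6 + 2633 = 2639$)
$A{\left(Y,U \right)} = \frac{U}{6} + \frac{37 Y}{6}$ ($A{\left(Y,U \right)} = - \frac{\left(- 38 Y - U\right) + Y}{6} = - \frac{\left(- U - 38 Y\right) + Y}{6} = - \frac{- U - 37 Y}{6} = \frac{U}{6} + \frac{37 Y}{6}$)
$\frac{1}{1246 + M} - A{\left(k{\left(-2,6 \right)},57 \right)} = \frac{1}{1246 + 2639} - \left(\frac{1}{6} \cdot 57 + \frac{37}{6} \left(-3\right)\right) = \frac{1}{3885} - \left(\frac{19}{2} - \frac{37}{2}\right) = \frac{1}{3885} - -9 = \frac{1}{3885} + 9 = \frac{34966}{3885}$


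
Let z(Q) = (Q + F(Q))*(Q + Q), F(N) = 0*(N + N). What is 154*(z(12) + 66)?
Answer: 54516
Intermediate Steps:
F(N) = 0 (F(N) = 0*(2*N) = 0)
z(Q) = 2*Q² (z(Q) = (Q + 0)*(Q + Q) = Q*(2*Q) = 2*Q²)
154*(z(12) + 66) = 154*(2*12² + 66) = 154*(2*144 + 66) = 154*(288 + 66) = 154*354 = 54516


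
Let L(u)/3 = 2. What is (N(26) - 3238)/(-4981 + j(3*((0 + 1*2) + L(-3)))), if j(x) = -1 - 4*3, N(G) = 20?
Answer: 1609/2497 ≈ 0.64437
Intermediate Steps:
L(u) = 6 (L(u) = 3*2 = 6)
j(x) = -13 (j(x) = -1 - 12 = -13)
(N(26) - 3238)/(-4981 + j(3*((0 + 1*2) + L(-3)))) = (20 - 3238)/(-4981 - 13) = -3218/(-4994) = -3218*(-1/4994) = 1609/2497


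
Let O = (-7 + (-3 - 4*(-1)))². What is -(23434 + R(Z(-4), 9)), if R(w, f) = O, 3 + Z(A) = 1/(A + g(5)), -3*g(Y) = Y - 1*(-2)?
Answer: -23470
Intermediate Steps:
g(Y) = -⅔ - Y/3 (g(Y) = -(Y - 1*(-2))/3 = -(Y + 2)/3 = -(2 + Y)/3 = -⅔ - Y/3)
Z(A) = -3 + 1/(-7/3 + A) (Z(A) = -3 + 1/(A + (-⅔ - ⅓*5)) = -3 + 1/(A + (-⅔ - 5/3)) = -3 + 1/(A - 7/3) = -3 + 1/(-7/3 + A))
O = 36 (O = (-7 + (-3 + 4))² = (-7 + 1)² = (-6)² = 36)
R(w, f) = 36
-(23434 + R(Z(-4), 9)) = -(23434 + 36) = -1*23470 = -23470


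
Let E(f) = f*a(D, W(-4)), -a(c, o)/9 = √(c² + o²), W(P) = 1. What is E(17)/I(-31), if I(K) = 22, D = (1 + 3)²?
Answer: -153*√257/22 ≈ -111.49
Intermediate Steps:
D = 16 (D = 4² = 16)
a(c, o) = -9*√(c² + o²)
E(f) = -9*f*√257 (E(f) = f*(-9*√(16² + 1²)) = f*(-9*√(256 + 1)) = f*(-9*√257) = -9*f*√257)
E(17)/I(-31) = -9*17*√257/22 = -153*√257*(1/22) = -153*√257/22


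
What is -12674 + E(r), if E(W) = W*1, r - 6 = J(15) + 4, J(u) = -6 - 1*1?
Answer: -12671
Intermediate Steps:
J(u) = -7 (J(u) = -6 - 1 = -7)
r = 3 (r = 6 + (-7 + 4) = 6 - 3 = 3)
E(W) = W
-12674 + E(r) = -12674 + 3 = -12671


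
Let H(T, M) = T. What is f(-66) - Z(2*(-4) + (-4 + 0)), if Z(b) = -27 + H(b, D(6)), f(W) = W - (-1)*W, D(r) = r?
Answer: -93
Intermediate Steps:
f(W) = 2*W (f(W) = W + W = 2*W)
Z(b) = -27 + b
f(-66) - Z(2*(-4) + (-4 + 0)) = 2*(-66) - (-27 + (2*(-4) + (-4 + 0))) = -132 - (-27 + (-8 - 4)) = -132 - (-27 - 12) = -132 - 1*(-39) = -132 + 39 = -93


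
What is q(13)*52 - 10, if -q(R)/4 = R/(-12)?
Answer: 646/3 ≈ 215.33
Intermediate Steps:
q(R) = R/3 (q(R) = -4*R/(-12) = -4*R*(-1)/12 = -(-1)*R/3 = R/3)
q(13)*52 - 10 = ((⅓)*13)*52 - 10 = (13/3)*52 - 10 = 676/3 - 10 = 646/3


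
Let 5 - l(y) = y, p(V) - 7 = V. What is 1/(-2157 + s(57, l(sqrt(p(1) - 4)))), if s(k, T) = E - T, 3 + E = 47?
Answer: -1/2116 ≈ -0.00047259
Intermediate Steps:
p(V) = 7 + V
l(y) = 5 - y
E = 44 (E = -3 + 47 = 44)
s(k, T) = 44 - T
1/(-2157 + s(57, l(sqrt(p(1) - 4)))) = 1/(-2157 + (44 - (5 - sqrt((7 + 1) - 4)))) = 1/(-2157 + (44 - (5 - sqrt(8 - 4)))) = 1/(-2157 + (44 - (5 - sqrt(4)))) = 1/(-2157 + (44 - (5 - 1*2))) = 1/(-2157 + (44 - (5 - 2))) = 1/(-2157 + (44 - 1*3)) = 1/(-2157 + (44 - 3)) = 1/(-2157 + 41) = 1/(-2116) = -1/2116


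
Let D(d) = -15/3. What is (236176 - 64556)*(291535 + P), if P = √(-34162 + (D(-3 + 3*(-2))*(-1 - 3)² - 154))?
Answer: 50033236700 + 343240*I*√8599 ≈ 5.0033e+10 + 3.1829e+7*I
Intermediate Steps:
D(d) = -5 (D(d) = -15*⅓ = -5)
P = 2*I*√8599 (P = √(-34162 + (-5*(-1 - 3)² - 154)) = √(-34162 + (-5*(-4)² - 154)) = √(-34162 + (-5*16 - 154)) = √(-34162 + (-80 - 154)) = √(-34162 - 234) = √(-34396) = 2*I*√8599 ≈ 185.46*I)
(236176 - 64556)*(291535 + P) = (236176 - 64556)*(291535 + 2*I*√8599) = 171620*(291535 + 2*I*√8599) = 50033236700 + 343240*I*√8599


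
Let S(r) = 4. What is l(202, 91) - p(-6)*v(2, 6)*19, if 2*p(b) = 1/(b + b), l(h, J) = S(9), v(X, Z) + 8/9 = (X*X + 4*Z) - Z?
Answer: 2237/108 ≈ 20.713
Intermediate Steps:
v(X, Z) = -8/9 + X**2 + 3*Z (v(X, Z) = -8/9 + ((X*X + 4*Z) - Z) = -8/9 + ((X**2 + 4*Z) - Z) = -8/9 + (X**2 + 3*Z) = -8/9 + X**2 + 3*Z)
l(h, J) = 4
p(b) = 1/(4*b) (p(b) = 1/(2*(b + b)) = 1/(2*((2*b))) = (1/(2*b))/2 = 1/(4*b))
l(202, 91) - p(-6)*v(2, 6)*19 = 4 - ((1/4)/(-6))*(-8/9 + 2**2 + 3*6)*19 = 4 - ((1/4)*(-1/6))*(-8/9 + 4 + 18)*19 = 4 - (-1/24*190/9)*19 = 4 - (-95)*19/108 = 4 - 1*(-1805/108) = 4 + 1805/108 = 2237/108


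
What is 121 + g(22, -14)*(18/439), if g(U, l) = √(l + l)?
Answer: 121 + 36*I*√7/439 ≈ 121.0 + 0.21696*I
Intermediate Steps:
g(U, l) = √2*√l (g(U, l) = √(2*l) = √2*√l)
121 + g(22, -14)*(18/439) = 121 + (√2*√(-14))*(18/439) = 121 + (√2*(I*√14))*(18*(1/439)) = 121 + (2*I*√7)*(18/439) = 121 + 36*I*√7/439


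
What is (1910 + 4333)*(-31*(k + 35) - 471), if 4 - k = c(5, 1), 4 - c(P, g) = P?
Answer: -10681773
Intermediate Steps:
c(P, g) = 4 - P
k = 5 (k = 4 - (4 - 1*5) = 4 - (4 - 5) = 4 - 1*(-1) = 4 + 1 = 5)
(1910 + 4333)*(-31*(k + 35) - 471) = (1910 + 4333)*(-31*(5 + 35) - 471) = 6243*(-31*40 - 471) = 6243*(-1240 - 471) = 6243*(-1711) = -10681773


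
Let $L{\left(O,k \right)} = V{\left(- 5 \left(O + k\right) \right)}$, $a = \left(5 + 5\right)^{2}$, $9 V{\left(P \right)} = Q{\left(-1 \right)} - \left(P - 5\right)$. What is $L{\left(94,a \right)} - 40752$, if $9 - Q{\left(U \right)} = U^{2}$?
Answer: $- \frac{365785}{9} \approx -40643.0$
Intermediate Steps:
$Q{\left(U \right)} = 9 - U^{2}$
$V{\left(P \right)} = \frac{13}{9} - \frac{P}{9}$ ($V{\left(P \right)} = \frac{\left(9 - \left(-1\right)^{2}\right) - \left(P - 5\right)}{9} = \frac{\left(9 - 1\right) - \left(-5 + P\right)}{9} = \frac{8 - \left(-5 + P\right)}{9} = \frac{13 - P}{9} = \frac{13}{9} - \frac{P}{9}$)
$a = 100$ ($a = 10^{2} = 100$)
$L{\left(O,k \right)} = \frac{13}{9} + \frac{5 O}{9} + \frac{5 k}{9}$ ($L{\left(O,k \right)} = \frac{13}{9} - \frac{\left(-5\right) \left(O + k\right)}{9} = \frac{13}{9} - \frac{- 5 O - 5 k}{9} = \frac{13}{9} + \left(\frac{5 O}{9} + \frac{5 k}{9}\right) = \frac{13}{9} + \frac{5 O}{9} + \frac{5 k}{9}$)
$L{\left(94,a \right)} - 40752 = \left(\frac{13}{9} + \frac{5}{9} \cdot 94 + \frac{5}{9} \cdot 100\right) - 40752 = \left(\frac{13}{9} + \frac{470}{9} + \frac{500}{9}\right) - 40752 = \frac{983}{9} - 40752 = - \frac{365785}{9}$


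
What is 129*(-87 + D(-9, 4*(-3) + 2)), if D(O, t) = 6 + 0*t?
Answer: -10449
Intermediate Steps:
D(O, t) = 6 (D(O, t) = 6 + 0 = 6)
129*(-87 + D(-9, 4*(-3) + 2)) = 129*(-87 + 6) = 129*(-81) = -10449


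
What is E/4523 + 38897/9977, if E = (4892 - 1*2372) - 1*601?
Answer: 195076994/45125971 ≈ 4.3229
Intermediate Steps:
E = 1919 (E = (4892 - 2372) - 601 = 2520 - 601 = 1919)
E/4523 + 38897/9977 = 1919/4523 + 38897/9977 = 195076994/45125971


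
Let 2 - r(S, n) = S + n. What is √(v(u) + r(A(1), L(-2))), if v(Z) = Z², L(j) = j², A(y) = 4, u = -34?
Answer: 5*√46 ≈ 33.912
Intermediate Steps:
r(S, n) = 2 - S - n (r(S, n) = 2 - (S + n) = 2 + (-S - n) = 2 - S - n)
√(v(u) + r(A(1), L(-2))) = √((-34)² + (2 - 1*4 - 1*(-2)²)) = √(1156 + (2 - 4 - 1*4)) = √(1156 + (2 - 4 - 4)) = √(1156 - 6) = √1150 = 5*√46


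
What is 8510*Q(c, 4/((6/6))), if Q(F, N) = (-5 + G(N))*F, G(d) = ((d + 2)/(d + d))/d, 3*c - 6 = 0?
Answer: -327635/4 ≈ -81909.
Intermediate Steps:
c = 2 (c = 2 + (⅓)*0 = 2 + 0 = 2)
G(d) = (2 + d)/(2*d²) (G(d) = ((2 + d)/((2*d)))/d = ((2 + d)*(1/(2*d)))/d = ((2 + d)/(2*d))/d = (2 + d)/(2*d²))
Q(F, N) = F*(-5 + (2 + N)/(2*N²)) (Q(F, N) = (-5 + (2 + N)/(2*N²))*F = F*(-5 + (2 + N)/(2*N²)))
8510*Q(c, 4/((6/6))) = 8510*(-5*2 + 2/(4/((6/6)))² + (½)*2/(4/((6/6)))) = 8510*(-10 + 2/(4/((6*(⅙))))² + (½)*2/(4/((6*(⅙))))) = 8510*(-10 + 2/(4/1)² + (½)*2/(4/1)) = 8510*(-10 + 2/(4*1)² + (½)*2/(4*1)) = 8510*(-10 + 2/4² + (½)*2/4) = 8510*(-10 + 2*(1/16) + (½)*2*(¼)) = 8510*(-10 + ⅛ + ¼) = 8510*(-77/8) = -327635/4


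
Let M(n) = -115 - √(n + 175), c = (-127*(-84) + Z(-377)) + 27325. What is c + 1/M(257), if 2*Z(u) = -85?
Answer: 971001263/25586 + 12*√3/12793 ≈ 37951.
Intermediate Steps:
Z(u) = -85/2 (Z(u) = (½)*(-85) = -85/2)
c = 75901/2 (c = (-127*(-84) - 85/2) + 27325 = (10668 - 85/2) + 27325 = 21251/2 + 27325 = 75901/2 ≈ 37951.)
M(n) = -115 - √(175 + n)
c + 1/M(257) = 75901/2 + 1/(-115 - √(175 + 257)) = 75901/2 + 1/(-115 - √432) = 75901/2 + 1/(-115 - 12*√3)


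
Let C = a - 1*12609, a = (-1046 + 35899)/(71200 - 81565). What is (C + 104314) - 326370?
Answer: -2432337578/10365 ≈ -2.3467e+5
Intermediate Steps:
a = -34853/10365 (a = 34853/(-10365) = 34853*(-1/10365) = -34853/10365 ≈ -3.3626)
C = -130727138/10365 (C = -34853/10365 - 1*12609 = -34853/10365 - 12609 = -130727138/10365 ≈ -12612.)
(C + 104314) - 326370 = (-130727138/10365 + 104314) - 326370 = 950487472/10365 - 326370 = -2432337578/10365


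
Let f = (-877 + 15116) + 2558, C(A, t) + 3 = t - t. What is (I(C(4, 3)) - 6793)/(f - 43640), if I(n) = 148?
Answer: 6645/26843 ≈ 0.24755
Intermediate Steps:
C(A, t) = -3 (C(A, t) = -3 + (t - t) = -3 + 0 = -3)
f = 16797 (f = 14239 + 2558 = 16797)
(I(C(4, 3)) - 6793)/(f - 43640) = (148 - 6793)/(16797 - 43640) = -6645/(-26843) = -6645*(-1/26843) = 6645/26843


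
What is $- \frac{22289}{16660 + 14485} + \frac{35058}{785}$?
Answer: $\frac{214876909}{4889765} \approx 43.944$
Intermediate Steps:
$- \frac{22289}{16660 + 14485} + \frac{35058}{785} = - \frac{22289}{31145} + 35058 \cdot \frac{1}{785} = \left(-22289\right) \frac{1}{31145} + \frac{35058}{785} = - \frac{22289}{31145} + \frac{35058}{785} = \frac{214876909}{4889765}$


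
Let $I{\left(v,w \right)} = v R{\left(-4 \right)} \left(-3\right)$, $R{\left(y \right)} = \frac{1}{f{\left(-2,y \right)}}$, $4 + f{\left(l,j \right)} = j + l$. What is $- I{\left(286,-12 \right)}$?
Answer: $- \frac{429}{5} \approx -85.8$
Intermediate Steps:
$f{\left(l,j \right)} = -4 + j + l$ ($f{\left(l,j \right)} = -4 + \left(j + l\right) = -4 + j + l$)
$R{\left(y \right)} = \frac{1}{-6 + y}$ ($R{\left(y \right)} = \frac{1}{-4 + y - 2} = \frac{1}{-6 + y}$)
$I{\left(v,w \right)} = \frac{3 v}{10}$ ($I{\left(v,w \right)} = \frac{v}{-6 - 4} \left(-3\right) = \frac{v}{-10} \left(-3\right) = v \left(- \frac{1}{10}\right) \left(-3\right) = - \frac{v}{10} \left(-3\right) = \frac{3 v}{10}$)
$- I{\left(286,-12 \right)} = - \frac{3 \cdot 286}{10} = \left(-1\right) \frac{429}{5} = - \frac{429}{5}$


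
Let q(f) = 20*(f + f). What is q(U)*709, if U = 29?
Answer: 822440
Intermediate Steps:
q(f) = 40*f (q(f) = 20*(2*f) = 40*f)
q(U)*709 = (40*29)*709 = 1160*709 = 822440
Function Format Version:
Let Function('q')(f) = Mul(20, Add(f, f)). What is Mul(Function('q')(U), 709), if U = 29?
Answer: 822440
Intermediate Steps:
Function('q')(f) = Mul(40, f) (Function('q')(f) = Mul(20, Mul(2, f)) = Mul(40, f))
Mul(Function('q')(U), 709) = Mul(Mul(40, 29), 709) = Mul(1160, 709) = 822440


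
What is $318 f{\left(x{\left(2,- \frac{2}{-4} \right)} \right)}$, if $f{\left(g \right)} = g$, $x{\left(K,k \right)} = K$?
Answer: $636$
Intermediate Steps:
$318 f{\left(x{\left(2,- \frac{2}{-4} \right)} \right)} = 318 \cdot 2 = 636$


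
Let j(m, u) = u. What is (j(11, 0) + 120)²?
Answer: 14400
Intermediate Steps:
(j(11, 0) + 120)² = (0 + 120)² = 120² = 14400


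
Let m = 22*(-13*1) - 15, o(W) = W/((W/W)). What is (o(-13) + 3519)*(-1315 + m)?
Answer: -5665696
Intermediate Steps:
o(W) = W (o(W) = W/1 = W*1 = W)
m = -301 (m = 22*(-13) - 15 = -286 - 15 = -301)
(o(-13) + 3519)*(-1315 + m) = (-13 + 3519)*(-1315 - 301) = 3506*(-1616) = -5665696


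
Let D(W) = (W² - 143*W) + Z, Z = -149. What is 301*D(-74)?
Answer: 4788609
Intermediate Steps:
D(W) = -149 + W² - 143*W (D(W) = (W² - 143*W) - 149 = -149 + W² - 143*W)
301*D(-74) = 301*(-149 + (-74)² - 143*(-74)) = 301*(-149 + 5476 + 10582) = 301*15909 = 4788609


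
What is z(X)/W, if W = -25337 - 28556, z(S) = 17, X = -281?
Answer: -17/53893 ≈ -0.00031544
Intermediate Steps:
W = -53893
z(X)/W = 17/(-53893) = 17*(-1/53893) = -17/53893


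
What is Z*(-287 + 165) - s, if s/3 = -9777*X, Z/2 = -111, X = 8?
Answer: 261732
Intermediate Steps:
Z = -222 (Z = 2*(-111) = -222)
s = -234648 (s = 3*(-9777*8) = 3*(-1*78216) = 3*(-78216) = -234648)
Z*(-287 + 165) - s = -222*(-287 + 165) - 1*(-234648) = -222*(-122) + 234648 = 27084 + 234648 = 261732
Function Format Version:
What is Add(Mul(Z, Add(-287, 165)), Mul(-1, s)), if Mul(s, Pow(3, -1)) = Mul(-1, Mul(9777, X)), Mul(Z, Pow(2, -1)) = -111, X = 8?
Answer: 261732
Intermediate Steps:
Z = -222 (Z = Mul(2, -111) = -222)
s = -234648 (s = Mul(3, Mul(-1, Mul(9777, 8))) = Mul(3, Mul(-1, 78216)) = Mul(3, -78216) = -234648)
Add(Mul(Z, Add(-287, 165)), Mul(-1, s)) = Add(Mul(-222, Add(-287, 165)), Mul(-1, -234648)) = Add(Mul(-222, -122), 234648) = Add(27084, 234648) = 261732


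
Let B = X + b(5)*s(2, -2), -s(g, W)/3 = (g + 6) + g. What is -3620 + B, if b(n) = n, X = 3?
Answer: -3767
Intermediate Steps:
s(g, W) = -18 - 6*g (s(g, W) = -3*((g + 6) + g) = -3*((6 + g) + g) = -3*(6 + 2*g) = -18 - 6*g)
B = -147 (B = 3 + 5*(-18 - 6*2) = 3 + 5*(-18 - 12) = 3 + 5*(-30) = 3 - 150 = -147)
-3620 + B = -3620 - 147 = -3767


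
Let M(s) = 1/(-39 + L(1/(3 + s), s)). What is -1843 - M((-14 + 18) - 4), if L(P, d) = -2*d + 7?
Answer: -58975/32 ≈ -1843.0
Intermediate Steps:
L(P, d) = 7 - 2*d
M(s) = 1/(-32 - 2*s) (M(s) = 1/(-39 + (7 - 2*s)) = 1/(-32 - 2*s))
-1843 - M((-14 + 18) - 4) = -1843 - (-1)/(32 + 2*((-14 + 18) - 4)) = -1843 - (-1)/(32 + 2*(4 - 4)) = -1843 - (-1)/(32 + 2*0) = -1843 - (-1)/(32 + 0) = -1843 - (-1)/32 = -1843 - 1*(-1/32) = -1843 + 1/32 = -58975/32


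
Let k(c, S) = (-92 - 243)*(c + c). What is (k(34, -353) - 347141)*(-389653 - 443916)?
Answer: 308354678049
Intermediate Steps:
k(c, S) = -670*c
(k(34, -353) - 347141)*(-389653 - 443916) = (-670*34 - 347141)*(-389653 - 443916) = (-22780 - 347141)*(-833569) = -369921*(-833569) = 308354678049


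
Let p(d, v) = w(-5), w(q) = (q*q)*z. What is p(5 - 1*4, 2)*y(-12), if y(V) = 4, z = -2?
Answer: -200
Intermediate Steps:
w(q) = -2*q² (w(q) = (q*q)*(-2) = q²*(-2) = -2*q²)
p(d, v) = -50 (p(d, v) = -2*(-5)² = -2*25 = -50)
p(5 - 1*4, 2)*y(-12) = -50*4 = -200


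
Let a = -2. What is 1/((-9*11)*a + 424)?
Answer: 1/622 ≈ 0.0016077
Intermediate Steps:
1/((-9*11)*a + 424) = 1/(-9*11*(-2) + 424) = 1/(-99*(-2) + 424) = 1/(198 + 424) = 1/622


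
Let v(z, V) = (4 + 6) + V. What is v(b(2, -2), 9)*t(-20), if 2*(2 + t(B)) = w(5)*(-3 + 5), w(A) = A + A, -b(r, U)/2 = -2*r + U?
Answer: 152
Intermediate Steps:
b(r, U) = -2*U + 4*r (b(r, U) = -2*(-2*r + U) = -2*(U - 2*r) = -2*U + 4*r)
w(A) = 2*A
t(B) = 8 (t(B) = -2 + ((2*5)*(-3 + 5))/2 = -2 + (10*2)/2 = -2 + (½)*20 = -2 + 10 = 8)
v(z, V) = 10 + V
v(b(2, -2), 9)*t(-20) = (10 + 9)*8 = 19*8 = 152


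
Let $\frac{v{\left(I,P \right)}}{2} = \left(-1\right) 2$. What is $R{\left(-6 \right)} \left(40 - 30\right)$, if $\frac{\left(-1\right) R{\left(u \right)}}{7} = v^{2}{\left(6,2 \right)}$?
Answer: $-1120$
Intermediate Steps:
$v{\left(I,P \right)} = -4$ ($v{\left(I,P \right)} = 2 \left(\left(-1\right) 2\right) = 2 \left(-2\right) = -4$)
$R{\left(u \right)} = -112$ ($R{\left(u \right)} = - 7 \left(-4\right)^{2} = \left(-7\right) 16 = -112$)
$R{\left(-6 \right)} \left(40 - 30\right) = - 112 \left(40 - 30\right) = \left(-112\right) 10 = -1120$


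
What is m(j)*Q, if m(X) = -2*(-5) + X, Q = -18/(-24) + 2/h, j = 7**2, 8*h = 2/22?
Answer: 41713/4 ≈ 10428.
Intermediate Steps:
h = 1/88 (h = (2/22)/8 = (2*(1/22))/8 = (1/8)*(1/11) = 1/88 ≈ 0.011364)
j = 49
Q = 707/4 (Q = -18/(-24) + 2/(1/88) = -18*(-1/24) + 2*88 = 3/4 + 176 = 707/4 ≈ 176.75)
m(X) = 10 + X
m(j)*Q = (10 + 49)*(707/4) = 59*(707/4) = 41713/4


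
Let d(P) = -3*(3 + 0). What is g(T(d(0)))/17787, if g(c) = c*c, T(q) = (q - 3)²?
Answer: 6912/5929 ≈ 1.1658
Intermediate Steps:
d(P) = -9 (d(P) = -3*3 = -9)
T(q) = (-3 + q)²
g(c) = c²
g(T(d(0)))/17787 = ((-3 - 9)²)²/17787 = ((-12)²)²*(1/17787) = 144²*(1/17787) = 20736*(1/17787) = 6912/5929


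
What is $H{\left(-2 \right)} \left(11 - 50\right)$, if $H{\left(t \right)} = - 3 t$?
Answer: $-234$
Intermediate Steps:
$H{\left(-2 \right)} \left(11 - 50\right) = \left(-3\right) \left(-2\right) \left(11 - 50\right) = 6 \left(-39\right) = -234$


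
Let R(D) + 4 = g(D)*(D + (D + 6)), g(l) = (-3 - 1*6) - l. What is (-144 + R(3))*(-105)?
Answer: 30660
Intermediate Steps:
g(l) = -9 - l (g(l) = (-3 - 6) - l = -9 - l)
R(D) = -4 + (-9 - D)*(6 + 2*D) (R(D) = -4 + (-9 - D)*(D + (D + 6)) = -4 + (-9 - D)*(D + (6 + D)) = -4 + (-9 - D)*(6 + 2*D))
(-144 + R(3))*(-105) = (-144 + (-58 - 24*3 - 2*3**2))*(-105) = (-144 + (-58 - 72 - 2*9))*(-105) = (-144 + (-58 - 72 - 18))*(-105) = (-144 - 148)*(-105) = -292*(-105) = 30660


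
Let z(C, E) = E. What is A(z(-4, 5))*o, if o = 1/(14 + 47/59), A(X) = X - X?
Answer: 0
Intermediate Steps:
A(X) = 0
o = 59/873 (o = 1/(14 + 47*(1/59)) = 1/(14 + 47/59) = 1/(873/59) = 59/873 ≈ 0.067583)
A(z(-4, 5))*o = 0*(59/873) = 0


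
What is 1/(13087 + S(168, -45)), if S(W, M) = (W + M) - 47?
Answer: 1/13163 ≈ 7.5971e-5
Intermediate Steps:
S(W, M) = -47 + M + W (S(W, M) = (M + W) - 47 = -47 + M + W)
1/(13087 + S(168, -45)) = 1/(13087 + (-47 - 45 + 168)) = 1/(13087 + 76) = 1/13163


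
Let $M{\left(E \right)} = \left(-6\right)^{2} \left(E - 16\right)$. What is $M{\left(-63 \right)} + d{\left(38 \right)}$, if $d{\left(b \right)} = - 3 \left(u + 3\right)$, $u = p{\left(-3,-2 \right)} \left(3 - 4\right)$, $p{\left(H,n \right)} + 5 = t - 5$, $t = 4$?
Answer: $-2871$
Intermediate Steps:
$p{\left(H,n \right)} = -6$ ($p{\left(H,n \right)} = -5 + \left(4 - 5\right) = -5 - 1 = -6$)
$u = 6$ ($u = - 6 \left(3 - 4\right) = \left(-6\right) \left(-1\right) = 6$)
$M{\left(E \right)} = -576 + 36 E$ ($M{\left(E \right)} = 36 \left(-16 + E\right) = -576 + 36 E$)
$d{\left(b \right)} = -27$ ($d{\left(b \right)} = - 3 \left(6 + 3\right) = \left(-3\right) 9 = -27$)
$M{\left(-63 \right)} + d{\left(38 \right)} = \left(-576 + 36 \left(-63\right)\right) - 27 = \left(-576 - 2268\right) - 27 = -2844 - 27 = -2871$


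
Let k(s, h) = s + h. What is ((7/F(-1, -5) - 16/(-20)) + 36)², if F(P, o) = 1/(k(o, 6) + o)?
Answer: 1936/25 ≈ 77.440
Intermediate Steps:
k(s, h) = h + s
F(P, o) = 1/(6 + 2*o) (F(P, o) = 1/((6 + o) + o) = 1/(6 + 2*o))
((7/F(-1, -5) - 16/(-20)) + 36)² = ((7/((1/(2*(3 - 5)))) - 16/(-20)) + 36)² = ((7/(((½)/(-2))) - 16*(-1/20)) + 36)² = ((7/(((½)*(-½))) + ⅘) + 36)² = ((7/(-¼) + ⅘) + 36)² = ((7*(-4) + ⅘) + 36)² = ((-28 + ⅘) + 36)² = (-136/5 + 36)² = (44/5)² = 1936/25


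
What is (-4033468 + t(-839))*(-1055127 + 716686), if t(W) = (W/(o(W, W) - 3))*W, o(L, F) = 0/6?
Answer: 4333508557325/3 ≈ 1.4445e+12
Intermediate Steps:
o(L, F) = 0 (o(L, F) = 0*(⅙) = 0)
t(W) = -W²/3 (t(W) = (W/(0 - 3))*W = (W/(-3))*W = (-W/3)*W = -W²/3)
(-4033468 + t(-839))*(-1055127 + 716686) = (-4033468 - ⅓*(-839)²)*(-1055127 + 716686) = (-4033468 - ⅓*703921)*(-338441) = (-4033468 - 703921/3)*(-338441) = -12804325/3*(-338441) = 4333508557325/3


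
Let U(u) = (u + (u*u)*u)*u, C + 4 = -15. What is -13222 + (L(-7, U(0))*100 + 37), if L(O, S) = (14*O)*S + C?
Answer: -15085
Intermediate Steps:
C = -19 (C = -4 - 15 = -19)
U(u) = u*(u + u**3) (U(u) = (u + u**2*u)*u = (u + u**3)*u = u*(u + u**3))
L(O, S) = -19 + 14*O*S (L(O, S) = (14*O)*S - 19 = 14*O*S - 19 = -19 + 14*O*S)
-13222 + (L(-7, U(0))*100 + 37) = -13222 + ((-19 + 14*(-7)*(0**2 + 0**4))*100 + 37) = -13222 + ((-19 + 14*(-7)*(0 + 0))*100 + 37) = -13222 + ((-19 + 14*(-7)*0)*100 + 37) = -13222 + ((-19 + 0)*100 + 37) = -13222 + (-19*100 + 37) = -13222 + (-1900 + 37) = -13222 - 1863 = -15085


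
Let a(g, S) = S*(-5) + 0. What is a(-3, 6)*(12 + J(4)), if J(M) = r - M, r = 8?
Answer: -480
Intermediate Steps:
J(M) = 8 - M
a(g, S) = -5*S (a(g, S) = -5*S + 0 = -5*S)
a(-3, 6)*(12 + J(4)) = (-5*6)*(12 + (8 - 1*4)) = -30*(12 + (8 - 4)) = -30*(12 + 4) = -30*16 = -480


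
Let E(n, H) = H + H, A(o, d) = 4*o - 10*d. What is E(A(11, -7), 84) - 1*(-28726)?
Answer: 28894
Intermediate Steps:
A(o, d) = -10*d + 4*o
E(n, H) = 2*H
E(A(11, -7), 84) - 1*(-28726) = 2*84 - 1*(-28726) = 168 + 28726 = 28894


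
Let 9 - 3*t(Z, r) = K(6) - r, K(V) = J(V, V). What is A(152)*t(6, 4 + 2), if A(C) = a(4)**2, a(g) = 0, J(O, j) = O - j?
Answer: 0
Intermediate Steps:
K(V) = 0 (K(V) = V - V = 0)
A(C) = 0 (A(C) = 0**2 = 0)
t(Z, r) = 3 + r/3 (t(Z, r) = 3 - (0 - r)/3 = 3 - (-1)*r/3 = 3 + r/3)
A(152)*t(6, 4 + 2) = 0*(3 + (4 + 2)/3) = 0*(3 + (1/3)*6) = 0*(3 + 2) = 0*5 = 0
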